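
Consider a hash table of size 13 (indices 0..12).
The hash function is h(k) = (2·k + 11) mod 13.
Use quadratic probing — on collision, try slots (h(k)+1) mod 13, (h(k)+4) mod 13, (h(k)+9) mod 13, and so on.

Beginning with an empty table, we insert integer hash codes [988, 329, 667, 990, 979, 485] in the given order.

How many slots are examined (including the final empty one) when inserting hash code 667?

Insert 988: h=11, slot 11 empty => index 11.
Insert 329: h=6, slot 6 empty => index 6.
Insert 667: h=6, slot 6 occupied => index 7.
Insert 990: h=2, slot 2 empty => index 2.
Insert 979: h=6, slots 6,7 occupied => index 10.
Insert 485: h=6, slots 6,7,10,2 occupied => index 9.
Table: [—, —, 990, —, —, —, 329, 667, —, 485, 979, 988, —]

2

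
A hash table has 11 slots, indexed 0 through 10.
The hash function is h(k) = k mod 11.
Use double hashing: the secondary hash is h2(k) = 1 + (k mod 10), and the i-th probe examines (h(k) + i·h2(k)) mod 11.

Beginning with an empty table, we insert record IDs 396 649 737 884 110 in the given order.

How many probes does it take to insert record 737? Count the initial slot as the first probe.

2

396: h=0 → slot 0
649: h=0, h2=10, probe 0,10 → slot 10
737: h=0, h2=8, probe 0,8 → slot 8
884: h=4 → slot 4
110: h=0, h2=1, probe 0,1 → slot 1
Table: [396, 110, -, -, 884, -, -, -, 737, -, 649]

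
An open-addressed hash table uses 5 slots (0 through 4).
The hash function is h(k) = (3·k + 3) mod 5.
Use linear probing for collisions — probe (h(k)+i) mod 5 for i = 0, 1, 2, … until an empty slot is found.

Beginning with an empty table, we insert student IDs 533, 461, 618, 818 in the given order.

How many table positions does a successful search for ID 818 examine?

3

533 hashes to 2; slot 2 is free → place at 2.
461 hashes to 1; slot 1 is free → place at 1.
618 hashes to 2; 2 taken → place at 3.
818 hashes to 2; 2,3 taken → place at 4.
Table: [_, 461, 533, 618, 818]
Lookup 818: h=2, probe 2,3,4 → found at 4.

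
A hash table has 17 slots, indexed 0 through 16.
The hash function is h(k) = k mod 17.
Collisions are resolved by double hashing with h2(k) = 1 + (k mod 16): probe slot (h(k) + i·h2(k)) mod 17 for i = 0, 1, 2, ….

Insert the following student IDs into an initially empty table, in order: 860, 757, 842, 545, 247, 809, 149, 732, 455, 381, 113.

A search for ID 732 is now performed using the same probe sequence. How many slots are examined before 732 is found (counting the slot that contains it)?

2

860 hashes to 10; slot 10 is free → place at 10.
757 hashes to 9; slot 9 is free → place at 9.
842 hashes to 9, h2=11; 9 taken → place at 3.
545 hashes to 1; slot 1 is free → place at 1.
247 hashes to 9, h2=8; 9 taken → place at 0.
809 hashes to 10, h2=10; 10,3 taken → place at 13.
149 hashes to 13, h2=6; 13 taken → place at 2.
732 hashes to 1, h2=13; 1 taken → place at 14.
455 hashes to 13, h2=8; 13 taken → place at 4.
381 hashes to 7; slot 7 is free → place at 7.
113 hashes to 11; slot 11 is free → place at 11.
Table: [247, 545, 149, 842, 455, ., ., 381, ., 757, 860, 113, ., 809, 732, ., .]
Lookup 732: h=1, h2=13, probe 1,14 → found at 14.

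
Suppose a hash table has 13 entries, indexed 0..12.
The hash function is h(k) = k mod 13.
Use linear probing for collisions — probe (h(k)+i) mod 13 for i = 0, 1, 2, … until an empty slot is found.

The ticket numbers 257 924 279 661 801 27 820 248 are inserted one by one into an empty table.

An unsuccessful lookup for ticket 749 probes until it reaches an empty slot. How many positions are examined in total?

257: h=10 -> slot 10
924: h=1 -> slot 1
279: h=6 -> slot 6
661: h=11 -> slot 11
801: h=8 -> slot 8
27: h=1, probe 1,2 -> slot 2
820: h=1, probe 1,2,3 -> slot 3
248: h=1, probe 1,2,3,4 -> slot 4
Table: [—, 924, 27, 820, 248, —, 279, —, 801, —, 257, 661, —]
Lookup 749: h=8, probe 8,9 → slot 9 empty, not found.

2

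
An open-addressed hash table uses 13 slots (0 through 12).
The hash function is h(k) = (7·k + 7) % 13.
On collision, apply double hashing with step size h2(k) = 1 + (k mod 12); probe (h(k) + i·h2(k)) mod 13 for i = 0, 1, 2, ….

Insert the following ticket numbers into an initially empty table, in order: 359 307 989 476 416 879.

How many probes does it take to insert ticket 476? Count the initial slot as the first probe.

2

Insert 359: h=11, slot 11 empty → index 11.
Insert 307: h=11, h2=8, slot 11 occupied → index 6.
Insert 989: h=1, slot 1 empty → index 1.
Insert 476: h=11, h2=9, slot 11 occupied → index 7.
Insert 416: h=7, h2=9, slot 7 occupied → index 3.
Insert 879: h=11, h2=4, slot 11 occupied → index 2.
Table: [., 989, 879, 416, ., ., 307, 476, ., ., ., 359, .]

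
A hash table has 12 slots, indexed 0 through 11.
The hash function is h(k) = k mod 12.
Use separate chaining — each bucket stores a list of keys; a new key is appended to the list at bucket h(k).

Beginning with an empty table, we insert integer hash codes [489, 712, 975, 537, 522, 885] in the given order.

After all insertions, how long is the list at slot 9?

489 → bucket 9
712 → bucket 4
975 → bucket 3
537 → bucket 9 (collision)
522 → bucket 6
885 → bucket 9 (collision)
Final buckets:
0: _
1: _
2: _
3: 975
4: 712
5: _
6: 522
7: _
8: _
9: 489 -> 537 -> 885
10: _
11: _

3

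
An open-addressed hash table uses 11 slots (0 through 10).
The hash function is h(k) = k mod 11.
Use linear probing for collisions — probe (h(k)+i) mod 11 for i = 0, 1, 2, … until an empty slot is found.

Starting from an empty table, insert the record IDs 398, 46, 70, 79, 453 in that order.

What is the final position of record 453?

398: h=2 → slot 2
46: h=2, probe 2,3 → slot 3
70: h=4 → slot 4
79: h=2, probe 2,3,4,5 → slot 5
453: h=2, probe 2,3,4,5,6 → slot 6
Table: [-, -, 398, 46, 70, 79, 453, -, -, -, -]

6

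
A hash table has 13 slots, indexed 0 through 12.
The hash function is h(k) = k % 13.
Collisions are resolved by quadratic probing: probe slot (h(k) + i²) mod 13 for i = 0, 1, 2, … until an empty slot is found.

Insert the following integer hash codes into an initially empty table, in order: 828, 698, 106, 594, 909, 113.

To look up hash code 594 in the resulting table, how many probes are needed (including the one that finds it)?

Insert 828: h=9, slot 9 empty => index 9.
Insert 698: h=9, slot 9 occupied => index 10.
Insert 106: h=2, slot 2 empty => index 2.
Insert 594: h=9, slots 9,10 occupied => index 0.
Insert 909: h=12, slot 12 empty => index 12.
Insert 113: h=9, slots 9,10,0 occupied => index 5.
Table: [594, _, 106, _, _, 113, _, _, _, 828, 698, _, 909]
Lookup 594: h=9, probe 9,10,0 → found at 0.

3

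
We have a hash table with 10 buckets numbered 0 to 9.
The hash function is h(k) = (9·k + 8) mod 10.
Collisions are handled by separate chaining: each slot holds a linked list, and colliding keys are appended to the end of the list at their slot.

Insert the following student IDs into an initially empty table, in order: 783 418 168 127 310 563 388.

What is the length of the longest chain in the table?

783 → bucket 5
418 → bucket 0
168 → bucket 0 (collision)
127 → bucket 1
310 → bucket 8
563 → bucket 5 (collision)
388 → bucket 0 (collision)
Final buckets:
0: 418 -> 168 -> 388
1: 127
2: .
3: .
4: .
5: 783 -> 563
6: .
7: .
8: 310
9: .

3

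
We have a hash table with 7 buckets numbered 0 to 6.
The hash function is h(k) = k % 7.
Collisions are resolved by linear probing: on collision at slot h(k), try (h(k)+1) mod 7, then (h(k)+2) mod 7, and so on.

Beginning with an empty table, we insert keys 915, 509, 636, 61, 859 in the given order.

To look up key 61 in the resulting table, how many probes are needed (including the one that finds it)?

4

915: h=5 => slot 5
509: h=5, probe 5,6 => slot 6
636: h=6, probe 6,0 => slot 0
61: h=5, probe 5,6,0,1 => slot 1
859: h=5, probe 5,6,0,1,2 => slot 2
Table: [636, 61, 859, _, _, 915, 509]
Lookup 61: h=5, probe 5,6,0,1 → found at 1.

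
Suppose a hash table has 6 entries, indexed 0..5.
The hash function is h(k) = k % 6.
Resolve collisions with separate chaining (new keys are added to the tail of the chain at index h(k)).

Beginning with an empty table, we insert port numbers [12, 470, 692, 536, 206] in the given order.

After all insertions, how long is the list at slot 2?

4

12 -> bucket 0
470 -> bucket 2
692 -> bucket 2 (collision)
536 -> bucket 2 (collision)
206 -> bucket 2 (collision)
Final buckets:
0: 12
1: -
2: 470 -> 692 -> 536 -> 206
3: -
4: -
5: -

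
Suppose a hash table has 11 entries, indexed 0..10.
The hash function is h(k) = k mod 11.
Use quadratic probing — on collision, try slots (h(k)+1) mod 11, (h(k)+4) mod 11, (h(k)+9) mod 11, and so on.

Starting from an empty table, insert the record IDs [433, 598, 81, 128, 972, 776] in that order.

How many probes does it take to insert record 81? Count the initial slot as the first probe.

3

Insert 433: h=4, slot 4 empty => index 4.
Insert 598: h=4, slot 4 occupied => index 5.
Insert 81: h=4, slots 4,5 occupied => index 8.
Insert 128: h=7, slot 7 empty => index 7.
Insert 972: h=4, slots 4,5,8 occupied => index 2.
Insert 776: h=6, slot 6 empty => index 6.
Table: [_, _, 972, _, 433, 598, 776, 128, 81, _, _]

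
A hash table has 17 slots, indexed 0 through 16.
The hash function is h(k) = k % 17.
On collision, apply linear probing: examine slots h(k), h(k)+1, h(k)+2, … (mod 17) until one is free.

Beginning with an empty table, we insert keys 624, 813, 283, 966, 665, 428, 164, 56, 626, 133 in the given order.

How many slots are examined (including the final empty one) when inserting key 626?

3

624 hashes to 12; slot 12 is free -> place at 12.
813 hashes to 14; slot 14 is free -> place at 14.
283 hashes to 11; slot 11 is free -> place at 11.
966 hashes to 14; 14 taken -> place at 15.
665 hashes to 2; slot 2 is free -> place at 2.
428 hashes to 3; slot 3 is free -> place at 3.
164 hashes to 11; 11,12 taken -> place at 13.
56 hashes to 5; slot 5 is free -> place at 5.
626 hashes to 14; 14,15 taken -> place at 16.
133 hashes to 14; 14,15,16 taken -> place at 0.
Table: [133, —, 665, 428, —, 56, —, —, —, —, —, 283, 624, 164, 813, 966, 626]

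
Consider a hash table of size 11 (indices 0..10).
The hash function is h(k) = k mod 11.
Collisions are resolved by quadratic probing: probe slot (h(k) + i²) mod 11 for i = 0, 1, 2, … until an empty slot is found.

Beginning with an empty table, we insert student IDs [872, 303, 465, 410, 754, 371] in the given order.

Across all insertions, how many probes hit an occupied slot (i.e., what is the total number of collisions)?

Insert 872: h=3, slot 3 empty -> index 3.
Insert 303: h=6, slot 6 empty -> index 6.
Insert 465: h=3, slot 3 occupied -> index 4.
Insert 410: h=3, slots 3,4 occupied -> index 7.
Insert 754: h=6, slots 6,7 occupied -> index 10.
Insert 371: h=8, slot 8 empty -> index 8.
Table: [_, _, _, 872, 465, _, 303, 410, 371, _, 754]

5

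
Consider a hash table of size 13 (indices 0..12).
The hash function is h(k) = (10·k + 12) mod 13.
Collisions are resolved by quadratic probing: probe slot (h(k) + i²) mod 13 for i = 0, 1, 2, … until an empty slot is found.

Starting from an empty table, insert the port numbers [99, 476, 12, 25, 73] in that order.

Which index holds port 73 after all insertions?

99 hashes to 1; slot 1 is free -> place at 1.
476 hashes to 1; 1 taken -> place at 2.
12 hashes to 2; 2 taken -> place at 3.
25 hashes to 2; 2,3 taken -> place at 6.
73 hashes to 1; 1,2 taken -> place at 5.
Table: [., 99, 476, 12, ., 73, 25, ., ., ., ., ., .]

5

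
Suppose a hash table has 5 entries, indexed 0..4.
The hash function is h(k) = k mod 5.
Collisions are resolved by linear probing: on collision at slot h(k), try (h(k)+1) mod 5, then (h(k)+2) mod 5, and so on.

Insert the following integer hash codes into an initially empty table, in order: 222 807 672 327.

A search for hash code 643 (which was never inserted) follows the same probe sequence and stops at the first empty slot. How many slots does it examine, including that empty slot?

Insert 222: h=2, slot 2 empty => index 2.
Insert 807: h=2, slot 2 occupied => index 3.
Insert 672: h=2, slots 2,3 occupied => index 4.
Insert 327: h=2, slots 2,3,4 occupied => index 0.
Table: [327, ., 222, 807, 672]
Lookup 643: h=3, probe 3,4,0,1 → slot 1 empty, not found.

4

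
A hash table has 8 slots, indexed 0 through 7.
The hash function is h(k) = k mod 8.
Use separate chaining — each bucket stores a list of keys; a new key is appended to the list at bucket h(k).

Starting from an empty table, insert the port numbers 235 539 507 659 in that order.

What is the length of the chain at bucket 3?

235 -> bucket 3
539 -> bucket 3 (collision)
507 -> bucket 3 (collision)
659 -> bucket 3 (collision)
Final buckets:
0: -
1: -
2: -
3: 235 -> 539 -> 507 -> 659
4: -
5: -
6: -
7: -

4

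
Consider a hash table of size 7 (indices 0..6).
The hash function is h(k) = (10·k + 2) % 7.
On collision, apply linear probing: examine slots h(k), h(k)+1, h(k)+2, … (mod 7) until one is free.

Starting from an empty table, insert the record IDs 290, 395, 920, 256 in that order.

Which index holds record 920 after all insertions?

6

290: h=4 => slot 4
395: h=4, probe 4,5 => slot 5
920: h=4, probe 4,5,6 => slot 6
256: h=0 => slot 0
Table: [256, ∅, ∅, ∅, 290, 395, 920]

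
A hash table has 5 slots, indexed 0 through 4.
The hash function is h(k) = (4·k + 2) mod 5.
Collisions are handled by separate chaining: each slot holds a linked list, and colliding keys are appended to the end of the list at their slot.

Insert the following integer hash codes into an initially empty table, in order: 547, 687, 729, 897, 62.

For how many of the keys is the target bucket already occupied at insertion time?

3

547 → bucket 0
687 → bucket 0 (collision)
729 → bucket 3
897 → bucket 0 (collision)
62 → bucket 0 (collision)
Final buckets:
0: 547 -> 687 -> 897 -> 62
1: —
2: —
3: 729
4: —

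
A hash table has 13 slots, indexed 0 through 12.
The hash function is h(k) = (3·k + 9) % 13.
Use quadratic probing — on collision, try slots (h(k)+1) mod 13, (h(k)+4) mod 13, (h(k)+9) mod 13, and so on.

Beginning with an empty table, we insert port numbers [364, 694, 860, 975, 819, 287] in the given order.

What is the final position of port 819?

Insert 364: h=9, slot 9 empty -> index 9.
Insert 694: h=11, slot 11 empty -> index 11.
Insert 860: h=2, slot 2 empty -> index 2.
Insert 975: h=9, slot 9 occupied -> index 10.
Insert 819: h=9, slots 9,10 occupied -> index 0.
Insert 287: h=12, slot 12 empty -> index 12.
Table: [819, -, 860, -, -, -, -, -, -, 364, 975, 694, 287]

0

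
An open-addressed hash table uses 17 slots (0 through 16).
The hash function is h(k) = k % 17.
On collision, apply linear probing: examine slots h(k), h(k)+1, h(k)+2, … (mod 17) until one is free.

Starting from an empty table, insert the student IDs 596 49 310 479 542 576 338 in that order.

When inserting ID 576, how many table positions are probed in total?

3

596: h=1 → slot 1
49: h=15 → slot 15
310: h=4 → slot 4
479: h=3 → slot 3
542: h=15, probe 15,16 → slot 16
576: h=15, probe 15,16,0 → slot 0
338: h=15, probe 15,16,0,1,2 → slot 2
Table: [576, 596, 338, 479, 310, ., ., ., ., ., ., ., ., ., ., 49, 542]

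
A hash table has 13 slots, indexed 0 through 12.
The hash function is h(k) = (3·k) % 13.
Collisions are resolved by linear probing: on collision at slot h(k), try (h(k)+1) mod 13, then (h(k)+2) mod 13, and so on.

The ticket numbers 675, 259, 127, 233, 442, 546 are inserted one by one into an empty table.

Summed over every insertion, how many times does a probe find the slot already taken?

675 hashes to 10; slot 10 is free => place at 10.
259 hashes to 10; 10 taken => place at 11.
127 hashes to 4; slot 4 is free => place at 4.
233 hashes to 10; 10,11 taken => place at 12.
442 hashes to 0; slot 0 is free => place at 0.
546 hashes to 0; 0 taken => place at 1.
Table: [442, 546, —, —, 127, —, —, —, —, —, 675, 259, 233]

4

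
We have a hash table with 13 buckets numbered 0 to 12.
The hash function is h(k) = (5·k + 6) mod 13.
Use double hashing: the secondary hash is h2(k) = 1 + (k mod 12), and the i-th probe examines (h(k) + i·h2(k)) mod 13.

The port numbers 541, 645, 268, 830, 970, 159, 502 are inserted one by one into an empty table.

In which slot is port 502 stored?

3

541 hashes to 7; slot 7 is free -> place at 7.
645 hashes to 7, h2=10; 7 taken -> place at 4.
268 hashes to 7, h2=5; 7 taken -> place at 12.
830 hashes to 9; slot 9 is free -> place at 9.
970 hashes to 7, h2=11; 7 taken -> place at 5.
159 hashes to 8; slot 8 is free -> place at 8.
502 hashes to 7, h2=11; 7,5 taken -> place at 3.
Table: [—, —, —, 502, 645, 970, —, 541, 159, 830, —, —, 268]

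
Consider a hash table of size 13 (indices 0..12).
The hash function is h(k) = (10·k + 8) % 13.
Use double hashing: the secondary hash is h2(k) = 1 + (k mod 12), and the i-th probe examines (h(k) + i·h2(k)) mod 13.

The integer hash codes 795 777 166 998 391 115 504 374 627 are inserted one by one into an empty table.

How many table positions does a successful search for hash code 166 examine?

3

795: h=2 → slot 2
777: h=4 → slot 4
166: h=4, h2=11, probe 4,2,0 → slot 0
998: h=4, h2=3, probe 4,7 → slot 7
391: h=5 → slot 5
115: h=1 → slot 1
504: h=4, h2=1, probe 4,5,6 → slot 6
374: h=4, h2=3, probe 4,7,10 → slot 10
627: h=12 → slot 12
Table: [166, 115, 795, -, 777, 391, 504, 998, -, -, 374, -, 627]
Lookup 166: h=4, h2=11, probe 4,2,0 → found at 0.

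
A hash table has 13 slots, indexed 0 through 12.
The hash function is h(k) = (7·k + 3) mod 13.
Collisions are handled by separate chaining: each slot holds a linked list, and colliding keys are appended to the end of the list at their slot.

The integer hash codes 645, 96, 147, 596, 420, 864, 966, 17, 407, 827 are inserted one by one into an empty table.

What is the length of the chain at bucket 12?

1

645 → bucket 7
96 → bucket 12
147 → bucket 5
596 → bucket 2
420 → bucket 5 (collision)
864 → bucket 6
966 → bucket 5 (collision)
17 → bucket 5 (collision)
407 → bucket 5 (collision)
827 → bucket 7 (collision)
Final buckets:
0: —
1: —
2: 596
3: —
4: —
5: 147 -> 420 -> 966 -> 17 -> 407
6: 864
7: 645 -> 827
8: —
9: —
10: —
11: —
12: 96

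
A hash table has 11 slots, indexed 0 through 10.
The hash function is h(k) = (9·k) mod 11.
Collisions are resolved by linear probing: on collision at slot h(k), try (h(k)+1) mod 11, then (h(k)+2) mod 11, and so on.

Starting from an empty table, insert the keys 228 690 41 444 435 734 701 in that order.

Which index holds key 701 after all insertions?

0

228: h=6 -> slot 6
690: h=6, probe 6,7 -> slot 7
41: h=6, probe 6,7,8 -> slot 8
444: h=3 -> slot 3
435: h=10 -> slot 10
734: h=6, probe 6,7,8,9 -> slot 9
701: h=6, probe 6,7,8,9,10,0 -> slot 0
Table: [701, —, —, 444, —, —, 228, 690, 41, 734, 435]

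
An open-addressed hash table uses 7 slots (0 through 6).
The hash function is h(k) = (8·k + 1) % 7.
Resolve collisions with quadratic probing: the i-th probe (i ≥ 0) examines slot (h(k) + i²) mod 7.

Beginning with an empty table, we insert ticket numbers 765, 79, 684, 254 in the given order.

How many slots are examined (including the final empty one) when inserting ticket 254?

765: h=3 -> slot 3
79: h=3, probe 3,4 -> slot 4
684: h=6 -> slot 6
254: h=3, probe 3,4,0 -> slot 0
Table: [254, ∅, ∅, 765, 79, ∅, 684]

3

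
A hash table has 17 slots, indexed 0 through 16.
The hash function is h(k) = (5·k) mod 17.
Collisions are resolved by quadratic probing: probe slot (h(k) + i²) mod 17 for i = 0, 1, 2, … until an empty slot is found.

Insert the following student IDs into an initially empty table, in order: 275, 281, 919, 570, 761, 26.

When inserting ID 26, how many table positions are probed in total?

4

275 hashes to 15; slot 15 is free → place at 15.
281 hashes to 11; slot 11 is free → place at 11.
919 hashes to 5; slot 5 is free → place at 5.
570 hashes to 11; 11 taken → place at 12.
761 hashes to 14; slot 14 is free → place at 14.
26 hashes to 11; 11,12,15 taken → place at 3.
Table: [∅, ∅, ∅, 26, ∅, 919, ∅, ∅, ∅, ∅, ∅, 281, 570, ∅, 761, 275, ∅]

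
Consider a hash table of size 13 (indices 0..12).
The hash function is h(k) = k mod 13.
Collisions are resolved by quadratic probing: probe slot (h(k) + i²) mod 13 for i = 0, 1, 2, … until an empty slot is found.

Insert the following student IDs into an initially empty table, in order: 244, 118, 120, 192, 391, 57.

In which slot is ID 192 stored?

11

Insert 244: h=10, slot 10 empty → index 10.
Insert 118: h=1, slot 1 empty → index 1.
Insert 120: h=3, slot 3 empty → index 3.
Insert 192: h=10, slot 10 occupied → index 11.
Insert 391: h=1, slot 1 occupied → index 2.
Insert 57: h=5, slot 5 empty → index 5.
Table: [_, 118, 391, 120, _, 57, _, _, _, _, 244, 192, _]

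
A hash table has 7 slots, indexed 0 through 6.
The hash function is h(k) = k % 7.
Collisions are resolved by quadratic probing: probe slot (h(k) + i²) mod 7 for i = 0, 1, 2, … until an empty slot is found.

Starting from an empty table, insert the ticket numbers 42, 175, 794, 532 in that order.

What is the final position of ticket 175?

1

42 hashes to 0; slot 0 is free -> place at 0.
175 hashes to 0; 0 taken -> place at 1.
794 hashes to 3; slot 3 is free -> place at 3.
532 hashes to 0; 0,1 taken -> place at 4.
Table: [42, 175, —, 794, 532, —, —]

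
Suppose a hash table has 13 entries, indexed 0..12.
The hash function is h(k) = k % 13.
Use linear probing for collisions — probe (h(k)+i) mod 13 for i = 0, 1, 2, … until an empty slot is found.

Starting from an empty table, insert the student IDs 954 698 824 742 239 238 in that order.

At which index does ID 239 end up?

7

Insert 954: h=5, slot 5 empty → index 5.
Insert 698: h=9, slot 9 empty → index 9.
Insert 824: h=5, slot 5 occupied → index 6.
Insert 742: h=1, slot 1 empty → index 1.
Insert 239: h=5, slots 5,6 occupied → index 7.
Insert 238: h=4, slot 4 empty → index 4.
Table: [-, 742, -, -, 238, 954, 824, 239, -, 698, -, -, -]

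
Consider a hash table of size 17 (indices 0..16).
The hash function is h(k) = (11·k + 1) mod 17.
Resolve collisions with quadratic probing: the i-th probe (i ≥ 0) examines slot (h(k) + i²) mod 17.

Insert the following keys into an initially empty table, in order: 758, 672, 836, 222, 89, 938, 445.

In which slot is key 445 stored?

4

758: h=9 → slot 9
672: h=15 → slot 15
836: h=0 → slot 0
222: h=12 → slot 12
89: h=11 → slot 11
938: h=0, probe 0,1 → slot 1
445: h=0, probe 0,1,4 → slot 4
Table: [836, 938, ∅, ∅, 445, ∅, ∅, ∅, ∅, 758, ∅, 89, 222, ∅, ∅, 672, ∅]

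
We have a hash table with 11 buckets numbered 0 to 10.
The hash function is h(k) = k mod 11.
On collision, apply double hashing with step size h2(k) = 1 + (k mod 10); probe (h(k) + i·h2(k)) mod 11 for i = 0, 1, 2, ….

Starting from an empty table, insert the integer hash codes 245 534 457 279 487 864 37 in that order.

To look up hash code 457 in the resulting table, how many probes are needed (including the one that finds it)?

Insert 245: h=3, slot 3 empty => index 3.
Insert 534: h=6, slot 6 empty => index 6.
Insert 457: h=6, h2=8, slots 6,3 occupied => index 0.
Insert 279: h=4, slot 4 empty => index 4.
Insert 487: h=3, h2=8, slots 3,0 occupied => index 8.
Insert 864: h=6, h2=5, slots 6,0 occupied => index 5.
Insert 37: h=4, h2=8, slot 4 occupied => index 1.
Table: [457, 37, ., 245, 279, 864, 534, ., 487, ., .]
Lookup 457: h=6, h2=8, probe 6,3,0 → found at 0.

3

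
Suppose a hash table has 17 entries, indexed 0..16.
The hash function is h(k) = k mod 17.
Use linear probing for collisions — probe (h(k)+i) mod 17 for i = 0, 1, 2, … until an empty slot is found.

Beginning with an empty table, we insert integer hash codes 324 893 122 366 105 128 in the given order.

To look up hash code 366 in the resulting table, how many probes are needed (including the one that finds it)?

2

324 hashes to 1; slot 1 is free => place at 1.
893 hashes to 9; slot 9 is free => place at 9.
122 hashes to 3; slot 3 is free => place at 3.
366 hashes to 9; 9 taken => place at 10.
105 hashes to 3; 3 taken => place at 4.
128 hashes to 9; 9,10 taken => place at 11.
Table: [-, 324, -, 122, 105, -, -, -, -, 893, 366, 128, -, -, -, -, -]
Lookup 366: h=9, probe 9,10 → found at 10.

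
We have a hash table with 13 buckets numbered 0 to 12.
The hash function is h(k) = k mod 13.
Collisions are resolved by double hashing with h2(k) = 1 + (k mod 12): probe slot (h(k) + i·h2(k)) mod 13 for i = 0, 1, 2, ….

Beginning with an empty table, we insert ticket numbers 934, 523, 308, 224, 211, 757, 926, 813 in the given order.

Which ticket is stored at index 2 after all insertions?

926

Insert 934: h=11, slot 11 empty -> index 11.
Insert 523: h=3, slot 3 empty -> index 3.
Insert 308: h=9, slot 9 empty -> index 9.
Insert 224: h=3, h2=9, slot 3 occupied -> index 12.
Insert 211: h=3, h2=8, slots 3,11 occupied -> index 6.
Insert 757: h=3, h2=2, slot 3 occupied -> index 5.
Insert 926: h=3, h2=3, slots 3,6,9,12 occupied -> index 2.
Insert 813: h=7, slot 7 empty -> index 7.
Table: [—, —, 926, 523, —, 757, 211, 813, —, 308, —, 934, 224]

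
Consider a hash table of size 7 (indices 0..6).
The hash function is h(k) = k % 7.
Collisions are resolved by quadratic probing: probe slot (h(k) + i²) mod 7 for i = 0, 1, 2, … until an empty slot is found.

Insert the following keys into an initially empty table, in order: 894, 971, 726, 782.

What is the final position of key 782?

Insert 894: h=5, slot 5 empty → index 5.
Insert 971: h=5, slot 5 occupied → index 6.
Insert 726: h=5, slots 5,6 occupied → index 2.
Insert 782: h=5, slots 5,6,2 occupied → index 0.
Table: [782, ∅, 726, ∅, ∅, 894, 971]

0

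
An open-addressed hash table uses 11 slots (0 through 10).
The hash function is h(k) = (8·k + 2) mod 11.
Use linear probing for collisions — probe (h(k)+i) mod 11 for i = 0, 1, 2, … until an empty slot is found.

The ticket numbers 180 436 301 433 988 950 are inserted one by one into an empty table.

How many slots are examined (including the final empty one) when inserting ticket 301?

2

180: h=1 -> slot 1
436: h=3 -> slot 3
301: h=1, probe 1,2 -> slot 2
433: h=1, probe 1,2,3,4 -> slot 4
988: h=8 -> slot 8
950: h=1, probe 1,2,3,4,5 -> slot 5
Table: [-, 180, 301, 436, 433, 950, -, -, 988, -, -]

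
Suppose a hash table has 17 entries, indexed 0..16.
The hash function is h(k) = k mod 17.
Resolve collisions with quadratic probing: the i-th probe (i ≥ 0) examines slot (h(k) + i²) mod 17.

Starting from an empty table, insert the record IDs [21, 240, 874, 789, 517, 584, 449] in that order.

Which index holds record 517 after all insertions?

11

21: h=4 → slot 4
240: h=2 → slot 2
874: h=7 → slot 7
789: h=7, probe 7,8 → slot 8
517: h=7, probe 7,8,11 → slot 11
584: h=6 → slot 6
449: h=7, probe 7,8,11,16 → slot 16
Table: [-, -, 240, -, 21, -, 584, 874, 789, -, -, 517, -, -, -, -, 449]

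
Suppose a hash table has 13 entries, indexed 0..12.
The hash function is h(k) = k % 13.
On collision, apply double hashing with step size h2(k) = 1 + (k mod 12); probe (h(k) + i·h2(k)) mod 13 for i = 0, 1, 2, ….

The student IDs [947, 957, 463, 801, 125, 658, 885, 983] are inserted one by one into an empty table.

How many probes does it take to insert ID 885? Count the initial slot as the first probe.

5

Insert 947: h=11, slot 11 empty → index 11.
Insert 957: h=8, slot 8 empty → index 8.
Insert 463: h=8, h2=8, slot 8 occupied → index 3.
Insert 801: h=8, h2=10, slot 8 occupied → index 5.
Insert 125: h=8, h2=6, slot 8 occupied → index 1.
Insert 658: h=8, h2=11, slot 8 occupied → index 6.
Insert 885: h=1, h2=10, slots 1,11,8,5 occupied → index 2.
Insert 983: h=8, h2=12, slot 8 occupied → index 7.
Table: [∅, 125, 885, 463, ∅, 801, 658, 983, 957, ∅, ∅, 947, ∅]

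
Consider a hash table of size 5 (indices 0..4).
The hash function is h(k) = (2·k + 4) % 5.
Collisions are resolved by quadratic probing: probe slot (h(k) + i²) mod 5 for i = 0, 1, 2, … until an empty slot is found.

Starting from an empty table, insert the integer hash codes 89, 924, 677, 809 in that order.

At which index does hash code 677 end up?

89: h=2 -> slot 2
924: h=2, probe 2,3 -> slot 3
677: h=3, probe 3,4 -> slot 4
809: h=2, probe 2,3,1 -> slot 1
Table: [-, 809, 89, 924, 677]

4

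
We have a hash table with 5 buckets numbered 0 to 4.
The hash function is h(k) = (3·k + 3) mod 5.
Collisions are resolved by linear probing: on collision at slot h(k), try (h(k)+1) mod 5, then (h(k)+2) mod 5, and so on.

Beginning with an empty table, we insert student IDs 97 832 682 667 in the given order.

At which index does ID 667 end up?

Insert 97: h=4, slot 4 empty => index 4.
Insert 832: h=4, slot 4 occupied => index 0.
Insert 682: h=4, slots 4,0 occupied => index 1.
Insert 667: h=4, slots 4,0,1 occupied => index 2.
Table: [832, 682, 667, —, 97]

2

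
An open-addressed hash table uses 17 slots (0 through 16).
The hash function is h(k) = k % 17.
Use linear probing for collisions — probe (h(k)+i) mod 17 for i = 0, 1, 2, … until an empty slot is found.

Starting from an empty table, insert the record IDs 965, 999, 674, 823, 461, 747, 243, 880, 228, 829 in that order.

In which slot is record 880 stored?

Insert 965: h=13, slot 13 empty -> index 13.
Insert 999: h=13, slot 13 occupied -> index 14.
Insert 674: h=11, slot 11 empty -> index 11.
Insert 823: h=7, slot 7 empty -> index 7.
Insert 461: h=2, slot 2 empty -> index 2.
Insert 747: h=16, slot 16 empty -> index 16.
Insert 243: h=5, slot 5 empty -> index 5.
Insert 880: h=13, slots 13,14 occupied -> index 15.
Insert 228: h=7, slot 7 occupied -> index 8.
Insert 829: h=13, slots 13,14,15,16 occupied -> index 0.
Table: [829, ∅, 461, ∅, ∅, 243, ∅, 823, 228, ∅, ∅, 674, ∅, 965, 999, 880, 747]

15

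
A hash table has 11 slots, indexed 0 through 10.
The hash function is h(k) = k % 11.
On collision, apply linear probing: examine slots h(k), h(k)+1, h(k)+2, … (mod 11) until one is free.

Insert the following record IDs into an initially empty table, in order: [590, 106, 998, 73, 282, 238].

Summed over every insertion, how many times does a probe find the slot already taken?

Insert 590: h=7, slot 7 empty → index 7.
Insert 106: h=7, slot 7 occupied → index 8.
Insert 998: h=8, slot 8 occupied → index 9.
Insert 73: h=7, slots 7,8,9 occupied → index 10.
Insert 282: h=7, slots 7,8,9,10 occupied → index 0.
Insert 238: h=7, slots 7,8,9,10,0 occupied → index 1.
Table: [282, 238, ., ., ., ., ., 590, 106, 998, 73]

14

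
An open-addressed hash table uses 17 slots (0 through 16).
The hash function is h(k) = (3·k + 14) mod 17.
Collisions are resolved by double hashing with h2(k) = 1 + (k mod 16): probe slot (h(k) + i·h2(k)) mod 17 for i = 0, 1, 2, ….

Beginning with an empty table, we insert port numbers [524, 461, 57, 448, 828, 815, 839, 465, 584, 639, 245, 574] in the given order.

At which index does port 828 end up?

524: h=5 → slot 5
461: h=3 → slot 3
57: h=15 → slot 15
448: h=15, h2=1, probe 15,16 → slot 16
828: h=16, h2=13, probe 16,12 → slot 12
815: h=11 → slot 11
839: h=15, h2=8, probe 15,6 → slot 6
465: h=15, h2=2, probe 15,0 → slot 0
584: h=15, h2=9, probe 15,7 → slot 7
639: h=10 → slot 10
245: h=1 → slot 1
574: h=2 → slot 2
Table: [465, 245, 574, 461, ., 524, 839, 584, ., ., 639, 815, 828, ., ., 57, 448]

12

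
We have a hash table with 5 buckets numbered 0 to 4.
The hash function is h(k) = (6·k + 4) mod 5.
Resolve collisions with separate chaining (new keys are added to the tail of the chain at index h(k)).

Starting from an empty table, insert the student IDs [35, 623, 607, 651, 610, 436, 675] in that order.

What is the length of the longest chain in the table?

Insert 35: h=4, bucket 4 empty -> new chain.
Insert 623: h=2, bucket 2 empty -> new chain.
Insert 607: h=1, bucket 1 empty -> new chain.
Insert 651: h=0, bucket 0 empty -> new chain.
Insert 610: h=4, bucket 4 nonempty -> append to chain.
Insert 436: h=0, bucket 0 nonempty -> append to chain.
Insert 675: h=4, bucket 4 nonempty -> append to chain.
Final buckets:
0: 651 -> 436
1: 607
2: 623
3: —
4: 35 -> 610 -> 675

3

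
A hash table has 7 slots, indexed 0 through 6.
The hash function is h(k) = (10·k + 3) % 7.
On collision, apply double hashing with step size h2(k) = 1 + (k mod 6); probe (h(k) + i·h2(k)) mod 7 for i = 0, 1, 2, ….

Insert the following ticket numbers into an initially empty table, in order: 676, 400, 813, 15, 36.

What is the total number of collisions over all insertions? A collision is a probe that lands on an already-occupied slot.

676: h=1 -> slot 1
400: h=6 -> slot 6
813: h=6, h2=4, probe 6,3 -> slot 3
15: h=6, h2=4, probe 6,3,0 -> slot 0
36: h=6, h2=1, probe 6,0,1,2 -> slot 2
Table: [15, 676, 36, 813, ∅, ∅, 400]

6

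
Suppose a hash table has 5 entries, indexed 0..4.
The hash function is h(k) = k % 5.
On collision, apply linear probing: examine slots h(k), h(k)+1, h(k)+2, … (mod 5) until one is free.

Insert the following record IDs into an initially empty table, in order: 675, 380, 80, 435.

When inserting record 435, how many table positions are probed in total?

675: h=0 => slot 0
380: h=0, probe 0,1 => slot 1
80: h=0, probe 0,1,2 => slot 2
435: h=0, probe 0,1,2,3 => slot 3
Table: [675, 380, 80, 435, -]

4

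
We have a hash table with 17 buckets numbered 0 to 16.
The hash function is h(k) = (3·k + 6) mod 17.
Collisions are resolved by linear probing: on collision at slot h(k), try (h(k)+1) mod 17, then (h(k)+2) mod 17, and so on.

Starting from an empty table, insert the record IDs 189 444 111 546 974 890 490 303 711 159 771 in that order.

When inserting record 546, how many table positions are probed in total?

Insert 189: h=12, slot 12 empty => index 12.
Insert 444: h=12, slot 12 occupied => index 13.
Insert 111: h=16, slot 16 empty => index 16.
Insert 546: h=12, slots 12,13 occupied => index 14.
Insert 974: h=4, slot 4 empty => index 4.
Insert 890: h=7, slot 7 empty => index 7.
Insert 490: h=14, slot 14 occupied => index 15.
Insert 303: h=14, slots 14,15,16 occupied => index 0.
Insert 711: h=14, slots 14,15,16,0 occupied => index 1.
Insert 159: h=7, slot 7 occupied => index 8.
Insert 771: h=7, slots 7,8 occupied => index 9.
Table: [303, 711, -, -, 974, -, -, 890, 159, 771, -, -, 189, 444, 546, 490, 111]

3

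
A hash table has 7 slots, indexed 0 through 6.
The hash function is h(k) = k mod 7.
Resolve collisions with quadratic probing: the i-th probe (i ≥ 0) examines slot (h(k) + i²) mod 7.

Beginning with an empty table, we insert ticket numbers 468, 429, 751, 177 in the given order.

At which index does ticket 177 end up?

4

468 hashes to 6; slot 6 is free -> place at 6.
429 hashes to 2; slot 2 is free -> place at 2.
751 hashes to 2; 2 taken -> place at 3.
177 hashes to 2; 2,3,6 taken -> place at 4.
Table: [., ., 429, 751, 177, ., 468]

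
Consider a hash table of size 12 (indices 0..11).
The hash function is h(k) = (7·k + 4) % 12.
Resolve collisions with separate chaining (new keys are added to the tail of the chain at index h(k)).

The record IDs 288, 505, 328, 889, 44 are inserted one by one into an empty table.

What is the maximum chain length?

288 → bucket 4
505 → bucket 11
328 → bucket 8
889 → bucket 11 (collision)
44 → bucket 0
Final buckets:
0: 44
1: ∅
2: ∅
3: ∅
4: 288
5: ∅
6: ∅
7: ∅
8: 328
9: ∅
10: ∅
11: 505 -> 889

2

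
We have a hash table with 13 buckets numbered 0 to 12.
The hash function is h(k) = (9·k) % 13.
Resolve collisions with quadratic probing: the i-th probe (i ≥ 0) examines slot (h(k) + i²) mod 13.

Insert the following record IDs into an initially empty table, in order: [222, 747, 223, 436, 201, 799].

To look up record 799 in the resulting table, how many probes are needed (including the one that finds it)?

3

222: h=9 → slot 9
747: h=2 → slot 2
223: h=5 → slot 5
436: h=11 → slot 11
201: h=2, probe 2,3 → slot 3
799: h=2, probe 2,3,6 → slot 6
Table: [-, -, 747, 201, -, 223, 799, -, -, 222, -, 436, -]
Lookup 799: h=2, probe 2,3,6 → found at 6.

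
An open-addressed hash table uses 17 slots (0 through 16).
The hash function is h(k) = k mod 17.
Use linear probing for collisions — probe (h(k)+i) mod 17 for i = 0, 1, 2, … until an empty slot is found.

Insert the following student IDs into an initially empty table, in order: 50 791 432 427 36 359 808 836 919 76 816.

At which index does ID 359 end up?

50: h=16 -> slot 16
791: h=9 -> slot 9
432: h=7 -> slot 7
427: h=2 -> slot 2
36: h=2, probe 2,3 -> slot 3
359: h=2, probe 2,3,4 -> slot 4
808: h=9, probe 9,10 -> slot 10
836: h=3, probe 3,4,5 -> slot 5
919: h=1 -> slot 1
76: h=8 -> slot 8
816: h=0 -> slot 0
Table: [816, 919, 427, 36, 359, 836, -, 432, 76, 791, 808, -, -, -, -, -, 50]

4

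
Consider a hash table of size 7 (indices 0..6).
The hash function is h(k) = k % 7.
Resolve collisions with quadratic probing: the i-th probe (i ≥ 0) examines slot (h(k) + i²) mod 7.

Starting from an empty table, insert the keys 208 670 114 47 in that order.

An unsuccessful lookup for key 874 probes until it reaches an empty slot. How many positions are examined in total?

208 hashes to 5; slot 5 is free => place at 5.
670 hashes to 5; 5 taken => place at 6.
114 hashes to 2; slot 2 is free => place at 2.
47 hashes to 5; 5,6,2 taken => place at 0.
Table: [47, _, 114, _, _, 208, 670]
Lookup 874: h=6, probe 6,0,3 → slot 3 empty, not found.

3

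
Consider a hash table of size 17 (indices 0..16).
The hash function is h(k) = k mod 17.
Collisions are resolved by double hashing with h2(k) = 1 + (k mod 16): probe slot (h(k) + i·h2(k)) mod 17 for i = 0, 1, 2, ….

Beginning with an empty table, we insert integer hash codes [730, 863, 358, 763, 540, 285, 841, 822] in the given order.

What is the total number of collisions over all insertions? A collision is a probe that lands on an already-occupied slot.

2

730: h=16 -> slot 16
863: h=13 -> slot 13
358: h=1 -> slot 1
763: h=15 -> slot 15
540: h=13, h2=13, probe 13,9 -> slot 9
285: h=13, h2=14, probe 13,10 -> slot 10
841: h=8 -> slot 8
822: h=6 -> slot 6
Table: [—, 358, —, —, —, —, 822, —, 841, 540, 285, —, —, 863, —, 763, 730]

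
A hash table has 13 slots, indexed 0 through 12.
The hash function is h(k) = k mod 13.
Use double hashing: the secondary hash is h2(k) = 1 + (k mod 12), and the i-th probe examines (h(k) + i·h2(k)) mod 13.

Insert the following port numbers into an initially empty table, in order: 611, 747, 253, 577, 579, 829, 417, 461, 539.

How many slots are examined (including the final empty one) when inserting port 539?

611: h=0 -> slot 0
747: h=6 -> slot 6
253: h=6, h2=2, probe 6,8 -> slot 8
577: h=5 -> slot 5
579: h=7 -> slot 7
829: h=10 -> slot 10
417: h=1 -> slot 1
461: h=6, h2=6, probe 6,12 -> slot 12
539: h=6, h2=12, probe 6,5,4 -> slot 4
Table: [611, 417, _, _, 539, 577, 747, 579, 253, _, 829, _, 461]

3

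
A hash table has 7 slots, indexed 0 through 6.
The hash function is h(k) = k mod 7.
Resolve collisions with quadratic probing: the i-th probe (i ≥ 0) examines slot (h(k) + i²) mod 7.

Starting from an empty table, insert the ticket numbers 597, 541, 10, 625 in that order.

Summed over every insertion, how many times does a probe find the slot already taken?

597: h=2 => slot 2
541: h=2, probe 2,3 => slot 3
10: h=3, probe 3,4 => slot 4
625: h=2, probe 2,3,6 => slot 6
Table: [_, _, 597, 541, 10, _, 625]

4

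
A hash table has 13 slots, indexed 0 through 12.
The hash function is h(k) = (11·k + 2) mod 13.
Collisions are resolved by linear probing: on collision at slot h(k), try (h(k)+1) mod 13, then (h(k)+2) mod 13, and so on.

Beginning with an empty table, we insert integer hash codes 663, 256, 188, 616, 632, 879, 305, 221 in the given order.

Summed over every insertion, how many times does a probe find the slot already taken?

6

Insert 663: h=2, slot 2 empty → index 2.
Insert 256: h=10, slot 10 empty → index 10.
Insert 188: h=3, slot 3 empty → index 3.
Insert 616: h=5, slot 5 empty → index 5.
Insert 632: h=12, slot 12 empty → index 12.
Insert 879: h=12, slot 12 occupied → index 0.
Insert 305: h=3, slot 3 occupied → index 4.
Insert 221: h=2, slots 2,3,4,5 occupied → index 6.
Table: [879, -, 663, 188, 305, 616, 221, -, -, -, 256, -, 632]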